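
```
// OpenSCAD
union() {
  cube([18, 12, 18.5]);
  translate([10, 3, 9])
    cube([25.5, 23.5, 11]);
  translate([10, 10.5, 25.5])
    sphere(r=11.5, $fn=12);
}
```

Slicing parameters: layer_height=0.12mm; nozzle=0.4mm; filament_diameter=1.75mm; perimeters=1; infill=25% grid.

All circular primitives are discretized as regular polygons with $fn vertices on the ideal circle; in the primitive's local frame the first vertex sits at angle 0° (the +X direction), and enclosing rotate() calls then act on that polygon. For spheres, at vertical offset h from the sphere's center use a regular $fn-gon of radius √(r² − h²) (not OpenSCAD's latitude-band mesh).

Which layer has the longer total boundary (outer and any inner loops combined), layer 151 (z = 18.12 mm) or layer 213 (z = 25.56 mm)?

Layer 151 (z = 18.12): the cube (footprint 18×12) is included at this height (perimeter 60.00 mm); the 25.5×23.5 cube at (10, 3) contributes its full rectangle (perimeter 98.00 mm); the r=11.5 sphere at (10, 10.5) contributes a regular 12-gon of circumradius √(11.5²−7.38²) = 8.820 (perimeter = 2·12·8.820·sin(180°/12) = 54.78 mm); Taking the union: the regions partially overlap (shared area 259.95 mm²), so the edge portions inside another operand are dropped and the merged outline is re-measured after clipping — boundary = 120.41 mm. So its perimeter = 120.41 mm. Layer 213 (z = 25.56): the cube does not reach this height (z outside [0, 18.5]); the cube at (10, 3) does not reach this height (z outside [9, 20]); the r=11.5 sphere at (10, 10.5) slices to a regular 12-gon of circumradius 11.500 (√(r²−h²) with h=0.06 from center) (perimeter = 2·12·11.500·sin(180°/12) = 71.43 mm); Merging all regions: only the r=11.5 sphere at (10, 10.5) is present, so the union is just that shape — boundary = 71.43 mm. So its perimeter = 71.43 mm. Layer 151 is larger (120.41 vs 71.43 mm).

layer 151 (z = 18.12 mm)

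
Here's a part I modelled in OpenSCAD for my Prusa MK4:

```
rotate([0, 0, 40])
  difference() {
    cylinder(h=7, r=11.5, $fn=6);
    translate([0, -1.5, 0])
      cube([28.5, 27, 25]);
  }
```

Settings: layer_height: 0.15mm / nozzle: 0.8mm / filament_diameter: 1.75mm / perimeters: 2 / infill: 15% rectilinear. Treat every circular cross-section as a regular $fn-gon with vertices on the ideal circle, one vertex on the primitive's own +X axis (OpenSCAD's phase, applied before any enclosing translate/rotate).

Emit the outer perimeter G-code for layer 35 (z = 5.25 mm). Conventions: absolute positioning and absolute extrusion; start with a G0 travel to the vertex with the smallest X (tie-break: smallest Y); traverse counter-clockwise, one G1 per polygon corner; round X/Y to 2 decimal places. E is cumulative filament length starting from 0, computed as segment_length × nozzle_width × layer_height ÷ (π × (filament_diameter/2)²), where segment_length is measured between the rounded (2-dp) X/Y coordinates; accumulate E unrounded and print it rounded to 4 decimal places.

At z = 5.25 mm: the r=11.5 cylinder contributes a regular 6-gon of circumradius 11.5; the cube at (0, -1.5) is present — its section is the full 28.5×27 rectangle; Taking the first minus the rest: starting from the r=11.5 cylinder, the 28.5×27 cube at (0, -1.5) partially overlaps it — only the 102.50 mm² overlap (of its 769.50 mm²) is removed, clipping the outline — 1 connected region; (whole slice rotated 40° about Z — lengths, areas and connectivity unchanged). The outline is a single polygon with 7 vertices. Extrusion per mm of travel: 0.8 × 0.15 / (π × 0.875²) = 0.049890. Accumulating E over each segment gives final E = 3.5985.

G0 X-10.81 Y3.93 Z5.25
G1 X-8.81 Y-7.39 E0.5735
G1 X2.00 Y-11.33 E1.1475
G1 X10.81 Y-3.93 E1.7215
G1 X9.11 Y5.69 E2.2089
G1 X0.96 Y-1.15 E2.7397
G1 X-6.40 Y7.63 E3.3113
G1 X-10.81 Y3.93 E3.5985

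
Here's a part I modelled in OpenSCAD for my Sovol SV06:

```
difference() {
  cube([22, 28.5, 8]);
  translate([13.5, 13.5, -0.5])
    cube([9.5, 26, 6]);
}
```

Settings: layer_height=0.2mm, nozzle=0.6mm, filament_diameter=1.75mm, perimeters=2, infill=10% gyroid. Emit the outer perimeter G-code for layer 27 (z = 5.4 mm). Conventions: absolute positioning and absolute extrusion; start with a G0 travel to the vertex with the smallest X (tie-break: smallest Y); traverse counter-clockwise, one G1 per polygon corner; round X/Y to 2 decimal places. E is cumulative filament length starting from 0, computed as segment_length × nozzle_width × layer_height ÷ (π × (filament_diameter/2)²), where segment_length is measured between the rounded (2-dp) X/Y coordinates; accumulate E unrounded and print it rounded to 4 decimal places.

G0 X0.00 Y0.00 Z5.40
G1 X22.00 Y0.00 E1.0976
G1 X22.00 Y13.50 E1.7711
G1 X13.50 Y13.50 E2.1952
G1 X13.50 Y28.50 E2.9435
G1 X0.00 Y28.50 E3.6170
G1 X0.00 Y0.00 E5.0389

At z = 5.4 mm: the 22×28.5 cube contributes its full rectangle; the 9.5×26 cube at (13.5, 13.5) contributes its full rectangle; After the difference (first − rest): starting from the 22×28.5 cube, the 9.5×26 cube at (13.5, 13.5) partially overlaps it — only the 127.50 mm² overlap (of its 247.00 mm²) is removed, clipping the outline — 1 connected region. The outline is a single polygon with 6 vertices. Extrusion per mm of travel: 0.6 × 0.2 / (π × 0.875²) = 0.049890. Accumulating E over each segment gives final E = 5.0389.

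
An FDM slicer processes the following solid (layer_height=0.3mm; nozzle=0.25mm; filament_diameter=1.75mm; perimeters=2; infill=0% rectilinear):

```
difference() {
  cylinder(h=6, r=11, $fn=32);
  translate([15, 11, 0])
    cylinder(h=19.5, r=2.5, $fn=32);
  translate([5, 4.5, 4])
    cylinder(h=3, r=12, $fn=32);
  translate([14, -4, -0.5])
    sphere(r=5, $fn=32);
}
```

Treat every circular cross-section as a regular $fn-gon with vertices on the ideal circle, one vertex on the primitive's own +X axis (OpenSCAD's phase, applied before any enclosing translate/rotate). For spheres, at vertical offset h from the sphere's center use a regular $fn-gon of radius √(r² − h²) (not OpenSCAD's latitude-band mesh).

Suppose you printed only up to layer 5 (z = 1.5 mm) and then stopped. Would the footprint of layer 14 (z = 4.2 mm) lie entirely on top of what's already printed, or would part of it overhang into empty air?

Compare the two slices. At z = 1.5: the r=11 cylinder gives a regular 32-gon of circumradius 11 (constant along its height) (area = (32/2)·11.000²·sin(360°/32) = 377.69 mm²); the cylinder at (15, 11): section is a regular 32-gon, circumradius r=2.5 (area = (32/2)·2.500²·sin(360°/32) = 19.51 mm²); the cylinder at (5, 4.5) does not reach this height (z outside [4, 7]); the sphere at (14, -4): section is a regular 32-gon, circumradius = √(r²−h²) = √(5²−2²) = 4.583 (area = (32/2)·4.583²·sin(360°/32) = 65.55 mm²); Taking the first minus the rest: starting from the r=11 cylinder (377.69 mm²), the r=2.5 cylinder at (15, 11) misses the remaining region (no effect); the r=5 sphere at (14, -4) partially overlaps it — only the 3.18 mm² overlap (of its 65.55 mm²) is removed, clipping the outline — area = 374.51 mm². At z = 4.2: the r=11 cylinder gives a regular 32-gon of circumradius 11 (constant along its height) (area = (32/2)·11.000²·sin(360°/32) = 377.69 mm²); the r=2.5 cylinder at (15, 11) contributes a regular 32-gon of circumradius 2.5 (area = (32/2)·2.500²·sin(360°/32) = 19.51 mm²); the r=12 cylinder at (5, 4.5) gives a regular 32-gon of circumradius 12 (constant along its height) (area = (32/2)·12.000²·sin(360°/32) = 449.49 mm²); the sphere at (14, -4): section is a regular 32-gon, circumradius = √(r²−h²) = √(5²−4.7²) = 1.706 (area = (32/2)·1.706²·sin(360°/32) = 9.08 mm²); After the difference (first − rest): starting from the r=11 cylinder (377.69 mm²), the r=2.5 cylinder at (15, 11) misses the remaining region (no effect); the r=12 cylinder at (5, 4.5) partially overlaps it — only the 259.85 mm² overlap (of its 449.49 mm²) is removed, clipping the outline; the r=5 sphere at (14, -4) misses the remaining region (no effect) — area = 117.85 mm². Checking containment: the cross-section at z = 4.2 is a subset of the cross-section at z = 1.5.

entirely on top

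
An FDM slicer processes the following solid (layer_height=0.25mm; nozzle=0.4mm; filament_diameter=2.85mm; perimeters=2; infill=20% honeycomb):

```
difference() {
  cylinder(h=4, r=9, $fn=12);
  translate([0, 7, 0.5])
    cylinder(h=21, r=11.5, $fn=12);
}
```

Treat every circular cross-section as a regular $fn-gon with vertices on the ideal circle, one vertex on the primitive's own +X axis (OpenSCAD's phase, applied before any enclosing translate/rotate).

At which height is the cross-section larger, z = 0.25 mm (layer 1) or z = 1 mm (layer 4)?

layer 1 (z = 0.25 mm)

Layer 1 (z = 0.25): the r=9 cylinder gives a regular 12-gon of circumradius 9 (constant along its height) (area = (12/2)·9.000²·sin(360°/12) = 243.00 mm²); the cylinder at (0, 7) is absent (z outside [0.5, 21.5]); After the difference (first − rest): none of the subtracted shapes is present at this height, so the r=9 cylinder is unchanged — area = 243.00 mm². So its area = 243.00 mm². Layer 4 (z = 1): the r=9 cylinder gives a regular 12-gon of circumradius 9 (constant along its height) (area = (12/2)·9.000²·sin(360°/12) = 243.00 mm²); the r=11.5 cylinder at (0, 7) contributes a regular 12-gon of circumradius 11.5 (area = (12/2)·11.500²·sin(360°/12) = 396.75 mm²); Subtracting the remaining from the first: starting from the r=9 cylinder (243.00 mm²), the r=11.5 cylinder at (0, 7) partially overlaps it — only the 173.08 mm² overlap (of its 396.75 mm²) is removed, clipping the outline — area = 69.92 mm². So its area = 69.92 mm². Layer 1 is larger (243.00 vs 69.92 mm²).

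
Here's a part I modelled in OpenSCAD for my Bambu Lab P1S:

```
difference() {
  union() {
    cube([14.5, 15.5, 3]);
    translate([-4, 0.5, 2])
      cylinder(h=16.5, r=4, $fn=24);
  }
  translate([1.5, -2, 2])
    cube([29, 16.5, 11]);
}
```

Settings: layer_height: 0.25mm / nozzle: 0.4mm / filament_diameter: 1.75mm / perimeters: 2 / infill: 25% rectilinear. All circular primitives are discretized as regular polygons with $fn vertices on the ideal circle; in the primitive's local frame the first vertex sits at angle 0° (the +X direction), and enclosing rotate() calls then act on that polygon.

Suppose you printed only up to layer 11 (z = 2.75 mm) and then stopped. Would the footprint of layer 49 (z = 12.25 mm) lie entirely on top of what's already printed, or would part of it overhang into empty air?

entirely on top

Compare the two slices. At z = 2.75: the cube is present — its section is the full 14.5×15.5 rectangle (area 224.75 mm²); the r=4 cylinder at (-4, 0.5) contributes a regular 24-gon of circumradius 4 (area = (24/2)·4.000²·sin(360°/24) = 49.69 mm²); Merging all regions: the 2 present regions are separate (no shared area or edge), so areas and boundary lengths simply add and each stays a separate island — area = 274.44 mm²; the cube at (1.5, -2) is present — its section is the full 29×16.5 rectangle (area 478.50 mm²); Taking the first minus the rest: starting from the result so far (274.44 mm²), the 29×16.5 cube at (1.5, -2) partially overlaps it — only the 188.50 mm² overlap (of its 478.50 mm²) is removed, clipping the outline — area = 85.94 mm². At z = 12.25: the cube is not intersected at this z (z outside [0, 3]); the r=4 cylinder at (-4, 0.5) contributes a regular 24-gon of circumradius 4 (area = (24/2)·4.000²·sin(360°/24) = 49.69 mm²); Combining (union): only the r=4 cylinder at (-4, 0.5) is present, so the union is just that shape — area = 49.69 mm²; the 29×16.5 cube at (1.5, -2) contributes its full rectangle (area 478.50 mm²); After the difference (first − rest): starting from the result so far (49.69 mm²), the 29×16.5 cube at (1.5, -2) misses the remaining region (no effect) — area = 49.69 mm². Checking containment: the cross-section at z = 12.25 is a subset of the cross-section at z = 2.75.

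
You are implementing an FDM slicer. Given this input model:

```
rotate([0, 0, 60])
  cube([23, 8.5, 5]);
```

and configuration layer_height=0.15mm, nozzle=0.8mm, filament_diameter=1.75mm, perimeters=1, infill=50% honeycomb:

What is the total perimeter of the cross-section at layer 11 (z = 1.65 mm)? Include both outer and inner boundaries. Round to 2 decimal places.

63.00 mm

At z = 1.65 mm: the cube is present — its section is the full 23×8.5 rectangle (perimeter 63.00 mm); (whole slice rotated 60° about Z — lengths, areas and connectivity unchanged). Overall, the cross-section is a single solid region. Total boundary length (outer) = 63.00 mm.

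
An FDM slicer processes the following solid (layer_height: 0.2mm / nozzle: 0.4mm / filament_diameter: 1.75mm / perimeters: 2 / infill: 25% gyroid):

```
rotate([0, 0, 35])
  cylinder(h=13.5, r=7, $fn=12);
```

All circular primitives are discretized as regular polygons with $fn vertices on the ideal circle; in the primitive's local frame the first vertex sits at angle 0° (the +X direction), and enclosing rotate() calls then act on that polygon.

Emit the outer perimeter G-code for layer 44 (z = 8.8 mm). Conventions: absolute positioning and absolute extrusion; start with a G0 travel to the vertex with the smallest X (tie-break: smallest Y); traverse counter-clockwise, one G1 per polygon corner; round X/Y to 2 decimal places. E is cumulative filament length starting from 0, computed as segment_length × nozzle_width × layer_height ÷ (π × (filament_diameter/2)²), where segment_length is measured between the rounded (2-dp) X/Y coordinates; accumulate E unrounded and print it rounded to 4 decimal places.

At z = 8.8 mm: the cylinder: section is a regular 12-gon, circumradius r=7; (whole slice rotated 35° about Z — lengths, areas and connectivity unchanged). The outline is a single polygon with 12 vertices. Extrusion per mm of travel: 0.4 × 0.2 / (π × 0.875²) = 0.033260. Accumulating E over each segment gives final E = 1.4457.

G0 X-6.97 Y-0.61 Z8.80
G1 X-5.73 Y-4.02 E0.1207
G1 X-2.96 Y-6.34 E0.2409
G1 X0.61 Y-6.97 E0.3614
G1 X4.02 Y-5.73 E0.4821
G1 X6.34 Y-2.96 E0.6023
G1 X6.97 Y0.61 E0.7229
G1 X5.73 Y4.02 E0.8435
G1 X2.96 Y6.34 E0.9637
G1 X-0.61 Y6.97 E1.0843
G1 X-4.02 Y5.73 E1.2050
G1 X-6.34 Y2.96 E1.3252
G1 X-6.97 Y-0.61 E1.4457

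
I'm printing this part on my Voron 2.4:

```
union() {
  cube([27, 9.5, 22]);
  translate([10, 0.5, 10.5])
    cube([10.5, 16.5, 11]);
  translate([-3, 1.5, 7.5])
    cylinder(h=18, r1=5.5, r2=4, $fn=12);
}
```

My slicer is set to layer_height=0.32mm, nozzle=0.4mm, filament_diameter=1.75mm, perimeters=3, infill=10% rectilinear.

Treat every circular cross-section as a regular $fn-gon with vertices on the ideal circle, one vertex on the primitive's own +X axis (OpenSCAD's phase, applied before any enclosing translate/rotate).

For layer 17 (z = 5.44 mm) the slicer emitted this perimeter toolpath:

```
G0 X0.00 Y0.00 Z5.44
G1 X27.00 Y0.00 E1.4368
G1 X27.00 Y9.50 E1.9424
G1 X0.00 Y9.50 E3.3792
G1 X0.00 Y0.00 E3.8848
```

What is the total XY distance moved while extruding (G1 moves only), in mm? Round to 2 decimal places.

73.00 mm

Sum the Euclidean lengths of each G1 segment: total = 73.00 mm.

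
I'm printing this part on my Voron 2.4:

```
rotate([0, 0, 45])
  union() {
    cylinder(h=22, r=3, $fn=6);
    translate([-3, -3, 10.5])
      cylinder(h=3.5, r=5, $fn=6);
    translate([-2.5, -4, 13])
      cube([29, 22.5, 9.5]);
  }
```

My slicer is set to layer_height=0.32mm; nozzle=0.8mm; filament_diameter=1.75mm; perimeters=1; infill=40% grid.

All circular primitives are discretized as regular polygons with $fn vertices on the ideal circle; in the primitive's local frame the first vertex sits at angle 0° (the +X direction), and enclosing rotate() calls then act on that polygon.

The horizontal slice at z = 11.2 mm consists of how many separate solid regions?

1

At z = 11.2 mm: the r=3 cylinder contributes a regular 6-gon of circumradius 3; the r=5 cylinder at (-3, -3) gives a regular 6-gon of circumradius 5 (constant along its height); the cube at (-2.5, -4) is not intersected at this z (z outside [13, 22.5]); Taking the union: the regions partially overlap (shared area 11.78 mm²), so overlapping operands fuse into one piece — 1 connected region; (whole slice rotated 45° about Z — lengths, areas and connectivity unchanged). The result has 1 disconnected region.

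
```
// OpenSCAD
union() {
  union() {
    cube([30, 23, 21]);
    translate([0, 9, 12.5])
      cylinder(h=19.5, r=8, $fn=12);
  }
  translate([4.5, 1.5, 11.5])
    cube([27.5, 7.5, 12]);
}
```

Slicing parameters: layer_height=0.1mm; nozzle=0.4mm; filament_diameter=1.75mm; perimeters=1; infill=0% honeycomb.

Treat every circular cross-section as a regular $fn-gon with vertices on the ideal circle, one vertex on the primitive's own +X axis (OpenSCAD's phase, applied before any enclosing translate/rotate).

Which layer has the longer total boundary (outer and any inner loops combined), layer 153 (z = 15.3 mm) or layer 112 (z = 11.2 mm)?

layer 153 (z = 15.3 mm)

Layer 153 (z = 15.3): the cube is present — its section is the full 30×23 rectangle (perimeter 106.00 mm); the cylinder at (0, 9): section is a regular 12-gon, circumradius r=8 (perimeter = 2·12·8.000·sin(180°/12) = 49.69 mm); Merging all regions: the regions partially overlap (shared area 96.00 mm²), so the edge portions inside another operand are dropped and the merged outline is re-measured after clipping — boundary = 114.85 mm; the 27.5×7.5 cube at (4.5, 1.5) contributes its full rectangle (perimeter 70.00 mm); Taking the union: the regions partially overlap (shared area 191.25 mm²), so the edge portions inside another operand are dropped and the merged outline is re-measured after clipping — boundary = 118.85 mm. So its perimeter = 118.85 mm. Layer 112 (z = 11.2): the cube is present — its section is the full 30×23 rectangle (perimeter 106.00 mm); the cylinder at (0, 9) is not intersected at this z (z outside [12.5, 32]); Combining (union): only the 30×23 cube is present, so the union is just that shape — boundary = 106.00 mm; the cube at (4.5, 1.5) is absent (z outside [11.5, 23.5]); Taking the union: only that combined region is present, so the union is just that shape — boundary = 106.00 mm. So its perimeter = 106.00 mm. Layer 153 is larger (118.85 vs 106.00 mm).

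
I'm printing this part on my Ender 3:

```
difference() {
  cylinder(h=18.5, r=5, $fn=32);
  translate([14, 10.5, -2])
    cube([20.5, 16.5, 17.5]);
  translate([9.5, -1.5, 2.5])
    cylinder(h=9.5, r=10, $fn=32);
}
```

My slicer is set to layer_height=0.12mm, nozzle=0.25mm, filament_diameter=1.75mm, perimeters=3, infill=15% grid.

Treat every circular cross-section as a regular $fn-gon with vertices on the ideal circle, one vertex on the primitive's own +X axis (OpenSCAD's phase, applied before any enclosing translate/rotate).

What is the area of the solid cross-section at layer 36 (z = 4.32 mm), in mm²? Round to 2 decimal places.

At z = 4.32 mm: the cylinder: section is a regular 32-gon, circumradius r=5 (area = (32/2)·5.000²·sin(360°/32) = 78.04 mm²); the cube at (14, 10.5) (footprint 20.5×16.5) is included at this height (area 338.25 mm²); the cylinder at (9.5, -1.5): section is a regular 32-gon, circumradius r=10 (area = (32/2)·10.000²·sin(360°/32) = 312.14 mm²); Subtracting the remaining from the first: starting from the r=5 cylinder (78.04 mm²), the 20.5×16.5 cube at (14, 10.5) misses the remaining region (no effect); the r=10 cylinder at (9.5, -1.5) partially overlaps it — only the 38.25 mm² overlap (of its 312.14 mm²) is removed, clipping the outline — area = 39.78 mm². Overall, the cross-section is a single solid region. Net area = 39.78 mm².

39.78 mm²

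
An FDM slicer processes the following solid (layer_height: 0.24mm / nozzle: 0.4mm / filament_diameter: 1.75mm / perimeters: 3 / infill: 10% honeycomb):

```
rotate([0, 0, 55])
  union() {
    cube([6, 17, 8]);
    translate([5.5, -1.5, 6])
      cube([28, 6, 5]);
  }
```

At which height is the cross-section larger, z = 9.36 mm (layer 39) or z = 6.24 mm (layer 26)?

Layer 39 (z = 9.36): the cube does not reach this height (z outside [0, 8]); the cube at (5.5, -1.5) is present — its section is the full 28×6 rectangle (area 168.00 mm²); Taking the union: only the 28×6 cube at (5.5, -1.5) is present, so the union is just that shape — area = 168.00 mm²; (rotated 55° about Z; rotation is an isometry so areas/perimeters/island counts are preserved). So its area = 168.00 mm². Layer 26 (z = 6.24): the 6×17 cube contributes its full rectangle (area 102.00 mm²); the cube at (5.5, -1.5) (footprint 28×6) is included at this height (area 168.00 mm²); Taking the union: the regions partially overlap — summed areas 270.00 mm² minus the doubly-counted overlap 2.25 mm² gives 267.75 mm² — area = 267.75 mm²; (rotated 55° about Z; rotation is an isometry so areas/perimeters/island counts are preserved). So its area = 267.75 mm². Layer 26 is larger (267.75 vs 168.00 mm²).

layer 26 (z = 6.24 mm)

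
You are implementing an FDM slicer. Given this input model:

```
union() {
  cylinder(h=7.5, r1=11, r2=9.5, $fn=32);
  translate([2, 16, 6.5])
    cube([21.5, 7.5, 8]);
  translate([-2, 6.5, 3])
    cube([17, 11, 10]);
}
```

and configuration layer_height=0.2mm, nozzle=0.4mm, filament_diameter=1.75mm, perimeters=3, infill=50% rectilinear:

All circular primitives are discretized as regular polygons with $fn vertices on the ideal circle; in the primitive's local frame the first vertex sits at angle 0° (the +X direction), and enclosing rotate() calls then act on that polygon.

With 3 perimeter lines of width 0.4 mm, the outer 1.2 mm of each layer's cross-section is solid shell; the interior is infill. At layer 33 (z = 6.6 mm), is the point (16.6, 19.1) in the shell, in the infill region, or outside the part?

At z = 6.6 mm: the cone: at t=0.880 of its height the radius interpolates to r₁+(r₂−r₁)t = 9.680, giving a regular 32-gon of that circumradius; the cube at (2, 16) is present — its section is the full 21.5×7.5 rectangle; the cube at (-2, 6.5) (footprint 17×11) is included at this height; Merging all regions: the regions partially overlap (shared area 41.21 mm²), so overlapping operands fuse into one piece — 1 connected region. Overall, the cross-section is a single solid region. The nearest boundary edge runs (23.50, 16.00)→(15.00, 16.00); distance from the point to it = 3.10 mm. The point is inside the cross-section and 3.10 mm from the nearest boundary — more than the 1.2 mm shell width (3 × 0.4), so it's in the infill interior.

infill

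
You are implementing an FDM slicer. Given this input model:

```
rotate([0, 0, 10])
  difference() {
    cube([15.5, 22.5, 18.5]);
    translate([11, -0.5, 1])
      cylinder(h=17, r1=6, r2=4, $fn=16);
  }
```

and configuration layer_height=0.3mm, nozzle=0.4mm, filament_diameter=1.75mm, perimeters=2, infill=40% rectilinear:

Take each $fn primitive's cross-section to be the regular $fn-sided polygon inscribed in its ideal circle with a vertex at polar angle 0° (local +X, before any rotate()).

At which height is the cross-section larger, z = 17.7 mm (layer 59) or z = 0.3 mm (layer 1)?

Layer 59 (z = 17.7): the cube (footprint 15.5×22.5) is included at this height (area 348.75 mm²); the cone at (11, -0.5): at t=0.982 of its height the radius interpolates to r₁+(r₂−r₁)t = 4.035, giving a regular 16-gon of that circumradius (area = (16/2)·4.035²·sin(360°/16) = 49.85 mm²); Subtracting the remaining from the first: starting from the 15.5×22.5 cube (348.75 mm²), the cone at (11, -0.5) partially overlaps it — only the 20.94 mm² overlap (of its 49.85 mm²) is removed, clipping the outline — area = 327.81 mm²; (whole slice rotated 10° about Z — lengths, areas and connectivity unchanged). So its area = 327.81 mm². Layer 1 (z = 0.3): the cube (footprint 15.5×22.5) is included at this height (area 348.75 mm²); the cone at (11, -0.5) is absent (z outside [1, 18]); Taking the first minus the rest: none of the subtracted shapes is present at this height, so the 15.5×22.5 cube is unchanged — area = 348.75 mm²; (whole slice rotated 10° about Z — lengths, areas and connectivity unchanged). So its area = 348.75 mm². Layer 1 is larger (348.75 vs 327.81 mm²).

layer 1 (z = 0.3 mm)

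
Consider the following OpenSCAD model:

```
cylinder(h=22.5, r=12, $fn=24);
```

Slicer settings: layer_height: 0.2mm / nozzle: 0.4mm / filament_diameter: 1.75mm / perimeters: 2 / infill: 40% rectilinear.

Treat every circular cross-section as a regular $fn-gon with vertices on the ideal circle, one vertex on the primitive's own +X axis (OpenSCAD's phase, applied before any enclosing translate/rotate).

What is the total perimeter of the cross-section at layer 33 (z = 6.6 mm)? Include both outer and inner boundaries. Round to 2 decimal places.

75.18 mm

At z = 6.6 mm: the r=12 cylinder contributes a regular 24-gon of circumradius 12 (perimeter = 2·24·12.000·sin(180°/24) = 75.18 mm). Overall, the cross-section is a single solid region. Total boundary length (outer) = 75.18 mm.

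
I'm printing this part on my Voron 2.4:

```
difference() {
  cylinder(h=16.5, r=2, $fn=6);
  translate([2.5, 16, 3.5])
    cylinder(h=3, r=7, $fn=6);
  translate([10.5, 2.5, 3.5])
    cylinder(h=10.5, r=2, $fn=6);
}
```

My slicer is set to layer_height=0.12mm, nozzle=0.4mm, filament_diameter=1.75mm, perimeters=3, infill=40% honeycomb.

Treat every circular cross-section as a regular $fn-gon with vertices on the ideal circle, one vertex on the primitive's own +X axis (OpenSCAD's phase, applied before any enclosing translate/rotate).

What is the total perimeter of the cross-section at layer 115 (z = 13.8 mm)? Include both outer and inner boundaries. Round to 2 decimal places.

At z = 13.8 mm: the r=2 cylinder contributes a regular 6-gon of circumradius 2 (perimeter = 2·6·2.000·sin(180°/6) = 12.00 mm); the cylinder at (2.5, 16) does not reach this height (z outside [3.5, 6.5]); the cylinder at (10.5, 2.5): section is a regular 6-gon, circumradius r=2 (perimeter = 2·6·2.000·sin(180°/6) = 12.00 mm); Subtracting the remaining from the first: starting from the r=2 cylinder, the r=2 cylinder at (10.5, 2.5) misses the remaining region (no effect) — boundary = 12.00 mm. Overall, the cross-section is a single solid region. Total boundary length (outer) = 12.00 mm.

12.00 mm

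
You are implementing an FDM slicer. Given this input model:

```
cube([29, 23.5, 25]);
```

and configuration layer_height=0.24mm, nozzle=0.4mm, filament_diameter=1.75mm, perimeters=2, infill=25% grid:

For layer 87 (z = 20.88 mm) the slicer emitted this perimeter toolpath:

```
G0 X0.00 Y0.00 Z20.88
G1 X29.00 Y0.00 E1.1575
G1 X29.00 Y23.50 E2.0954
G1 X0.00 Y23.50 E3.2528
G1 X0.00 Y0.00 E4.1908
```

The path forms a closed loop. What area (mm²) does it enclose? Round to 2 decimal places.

Apply the shoelace formula to the sequence of (X, Y) vertices; enclosed area = 681.50 mm².

681.50 mm²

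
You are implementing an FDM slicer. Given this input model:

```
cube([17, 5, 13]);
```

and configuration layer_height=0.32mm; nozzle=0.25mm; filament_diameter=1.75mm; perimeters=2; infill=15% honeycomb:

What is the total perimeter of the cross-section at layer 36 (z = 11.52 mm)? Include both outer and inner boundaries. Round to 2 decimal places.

At z = 11.52 mm: the cube (footprint 17×5) is included at this height (perimeter 44.00 mm). Overall, the cross-section is a single solid region. Total boundary length (outer) = 44.00 mm.

44.00 mm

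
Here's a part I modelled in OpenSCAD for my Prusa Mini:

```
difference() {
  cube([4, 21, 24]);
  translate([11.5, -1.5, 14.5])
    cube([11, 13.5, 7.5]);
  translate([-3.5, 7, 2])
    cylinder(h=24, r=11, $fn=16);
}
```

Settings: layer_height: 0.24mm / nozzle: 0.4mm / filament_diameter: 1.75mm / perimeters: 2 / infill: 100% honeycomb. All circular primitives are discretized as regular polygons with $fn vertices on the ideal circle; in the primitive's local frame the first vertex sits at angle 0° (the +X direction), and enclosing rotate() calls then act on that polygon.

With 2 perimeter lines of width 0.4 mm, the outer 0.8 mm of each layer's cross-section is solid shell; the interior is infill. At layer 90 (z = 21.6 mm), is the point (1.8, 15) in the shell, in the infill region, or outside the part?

At z = 21.6 mm: the cube is present — its section is the full 4×21 rectangle; the cube at (11.5, -1.5) (footprint 11×13.5) is included at this height; the r=11 cylinder at (-3.5, 7) gives a regular 16-gon of circumradius 11 (constant along its height); Taking the first minus the rest: starting from the 4×21 cube, the 11×13.5 cube at (11.5, -1.5) misses the remaining region (no effect); the r=11 cylinder at (-3.5, 7) partially overlaps it — only the 65.08 mm² overlap (of its 370.44 mm²) is removed, clipping the outline — 1 connected region. Overall, the cross-section is a single solid region. The nearest boundary edge runs (4.00, 14.96)→(0.71, 17.16); distance from the point to it = 1.19 mm. The point is not inside any of the regions above, so it lies outside the cross-section (1.19 mm from the nearest boundary).

outside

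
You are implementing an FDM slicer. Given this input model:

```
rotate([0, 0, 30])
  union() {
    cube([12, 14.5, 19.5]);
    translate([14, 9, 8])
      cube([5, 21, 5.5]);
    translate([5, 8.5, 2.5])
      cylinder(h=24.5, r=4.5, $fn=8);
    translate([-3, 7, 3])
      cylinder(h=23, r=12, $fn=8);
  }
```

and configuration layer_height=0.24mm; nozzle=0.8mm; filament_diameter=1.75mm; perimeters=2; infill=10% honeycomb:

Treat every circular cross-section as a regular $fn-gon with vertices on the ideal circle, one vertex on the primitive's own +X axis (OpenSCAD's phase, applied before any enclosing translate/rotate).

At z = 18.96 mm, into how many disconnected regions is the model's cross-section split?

At z = 18.96 mm: the cube (footprint 12×14.5) is included at this height; the cube at (14, 9) does not reach this height (z outside [8, 13.5]); the r=4.5 cylinder at (5, 8.5) gives a regular 8-gon of circumradius 4.5 (constant along its height); the r=12 cylinder at (-3, 7) gives a regular 8-gon of circumradius 12 (constant along its height); Combining (union): the regions partially overlap (shared area 165.98 mm²), so overlapping operands fuse into one piece — 1 connected region; (rotated 30° about Z; rotation is an isometry so areas/perimeters/island counts are preserved). The result has 1 disconnected region.

1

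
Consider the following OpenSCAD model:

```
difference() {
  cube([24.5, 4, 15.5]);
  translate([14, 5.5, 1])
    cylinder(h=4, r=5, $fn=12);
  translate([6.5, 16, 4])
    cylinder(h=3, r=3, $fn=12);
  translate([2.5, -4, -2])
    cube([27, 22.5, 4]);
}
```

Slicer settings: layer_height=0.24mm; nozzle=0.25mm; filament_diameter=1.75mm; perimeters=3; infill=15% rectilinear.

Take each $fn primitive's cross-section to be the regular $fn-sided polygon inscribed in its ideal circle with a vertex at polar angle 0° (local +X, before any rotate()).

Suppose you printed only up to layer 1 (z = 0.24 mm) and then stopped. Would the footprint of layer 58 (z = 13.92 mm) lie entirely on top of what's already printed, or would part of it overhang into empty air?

part overhangs

Compare the two slices. At z = 0.24: the cube is present — its section is the full 24.5×4 rectangle (area 98.00 mm²); the cylinder at (14, 5.5) does not reach this height (z outside [1, 5]); the cylinder at (6.5, 16) is absent (z outside [4, 7]); the cube at (2.5, -4) is present — its section is the full 27×22.5 rectangle (area 607.50 mm²); After the difference (first − rest): starting from the 24.5×4 cube (98.00 mm²), the 27×22.5 cube at (2.5, -4) partially overlaps it — only the 88.00 mm² overlap (of its 607.50 mm²) is removed, clipping the outline — area = 10.00 mm². At z = 13.92: the cube is present — its section is the full 24.5×4 rectangle (area 98.00 mm²); the cylinder at (14, 5.5) is absent (z outside [1, 5]); the cylinder at (6.5, 16) is not intersected at this z (z outside [4, 7]); the cube at (2.5, -4) does not reach this height (z outside [-2, 2]); Taking the first minus the rest: none of the subtracted shapes is present at this height, so the 24.5×4 cube is unchanged — area = 98.00 mm². Checking containment: at z = 13.92 the cross-section extends beyond the z = 0.24 cross-section by about 88.00 mm².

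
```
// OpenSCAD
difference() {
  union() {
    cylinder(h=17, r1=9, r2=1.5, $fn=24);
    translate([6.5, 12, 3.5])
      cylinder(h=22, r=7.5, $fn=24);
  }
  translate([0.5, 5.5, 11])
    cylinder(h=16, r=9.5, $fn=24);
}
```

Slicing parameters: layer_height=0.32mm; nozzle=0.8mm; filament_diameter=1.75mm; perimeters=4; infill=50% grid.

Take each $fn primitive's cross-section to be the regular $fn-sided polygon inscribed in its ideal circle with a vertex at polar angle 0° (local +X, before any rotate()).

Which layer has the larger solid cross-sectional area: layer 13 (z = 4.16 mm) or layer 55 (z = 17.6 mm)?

layer 13 (z = 4.16 mm)

Layer 13 (z = 4.16): the cone (r1=9→r2=1.5) has section circumradius 7.165 here — a regular 24-gon (area = (24/2)·7.165²·sin(360°/24) = 159.43 mm²); the r=7.5 cylinder at (6.5, 12) contributes a regular 24-gon of circumradius 7.5 (area = (24/2)·7.500²·sin(360°/24) = 174.70 mm²); Merging all regions: the regions partially overlap — summed areas 334.13 mm² minus the doubly-counted overlap 3.23 mm² gives 330.90 mm² — area = 330.90 mm²; the cylinder at (0.5, 5.5) is absent (z outside [11, 27]); After the difference (first − rest): none of the subtracted shapes is present at this height, so that combined region is unchanged — area = 330.90 mm². So its area = 330.90 mm². Layer 55 (z = 17.6): the cone does not reach this height (z outside [0, 17]); the r=7.5 cylinder at (6.5, 12) gives a regular 24-gon of circumradius 7.5 (constant along its height) (area = (24/2)·7.500²·sin(360°/24) = 174.70 mm²); Merging all regions: only the r=7.5 cylinder at (6.5, 12) is present, so the union is just that shape — area = 174.70 mm²; the r=9.5 cylinder at (0.5, 5.5) contributes a regular 24-gon of circumradius 9.5 (area = (24/2)·9.500²·sin(360°/24) = 280.30 mm²); Taking the first minus the rest: starting from that combined region (174.70 mm²), the r=9.5 cylinder at (0.5, 5.5) partially overlaps it — only the 80.80 mm² overlap (of its 280.30 mm²) is removed, clipping the outline — area = 93.90 mm². So its area = 93.90 mm². Layer 13 is larger (330.90 vs 93.90 mm²).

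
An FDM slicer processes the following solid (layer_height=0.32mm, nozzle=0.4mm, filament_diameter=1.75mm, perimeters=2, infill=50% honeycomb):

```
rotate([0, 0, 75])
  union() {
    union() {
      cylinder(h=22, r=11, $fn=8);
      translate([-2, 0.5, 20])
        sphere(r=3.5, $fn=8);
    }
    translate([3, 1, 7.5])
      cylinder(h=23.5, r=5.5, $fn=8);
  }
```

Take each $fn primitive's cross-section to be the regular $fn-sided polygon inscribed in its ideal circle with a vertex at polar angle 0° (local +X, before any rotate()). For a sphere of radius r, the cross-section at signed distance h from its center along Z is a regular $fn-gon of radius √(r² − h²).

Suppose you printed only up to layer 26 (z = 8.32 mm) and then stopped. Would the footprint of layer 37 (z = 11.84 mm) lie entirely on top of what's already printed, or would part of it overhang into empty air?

entirely on top

Compare the two slices. At z = 8.32: the cylinder: section is a regular 8-gon, circumradius r=11 (area = (8/2)·11.000²·sin(360°/8) = 342.24 mm²); the sphere at (-2, 0.5) is not intersected at this z (|z−center|=11.680 > r=3.5); Merging all regions: only the r=11 cylinder is present, so the union is just that shape — area = 342.24 mm²; the r=5.5 cylinder at (3, 1) gives a regular 8-gon of circumradius 5.5 (constant along its height) (area = (8/2)·5.500²·sin(360°/8) = 85.56 mm²); Taking the union: the r=5.5 cylinder at (3, 1) lies entirely inside that combined region, so the union is just that combined region — area = 342.24 mm²; (rotated 75° about Z; rotation is an isometry so areas/perimeters/island counts are preserved). At z = 11.84: the cylinder: section is a regular 8-gon, circumradius r=11 (area = (8/2)·11.000²·sin(360°/8) = 342.24 mm²); the sphere at (-2, 0.5) is absent (|z−center|=8.160 > r=3.5); Taking the union: only the r=11 cylinder is present, so the union is just that shape — area = 342.24 mm²; the r=5.5 cylinder at (3, 1) contributes a regular 8-gon of circumradius 5.5 (area = (8/2)·5.500²·sin(360°/8) = 85.56 mm²); Combining (union): the r=5.5 cylinder at (3, 1) lies entirely inside that combined region, so the union is just that combined region — area = 342.24 mm²; (rotated 75° about Z; rotation is an isometry so areas/perimeters/island counts are preserved). Checking containment: the cross-section at z = 11.84 is a subset of the cross-section at z = 8.32.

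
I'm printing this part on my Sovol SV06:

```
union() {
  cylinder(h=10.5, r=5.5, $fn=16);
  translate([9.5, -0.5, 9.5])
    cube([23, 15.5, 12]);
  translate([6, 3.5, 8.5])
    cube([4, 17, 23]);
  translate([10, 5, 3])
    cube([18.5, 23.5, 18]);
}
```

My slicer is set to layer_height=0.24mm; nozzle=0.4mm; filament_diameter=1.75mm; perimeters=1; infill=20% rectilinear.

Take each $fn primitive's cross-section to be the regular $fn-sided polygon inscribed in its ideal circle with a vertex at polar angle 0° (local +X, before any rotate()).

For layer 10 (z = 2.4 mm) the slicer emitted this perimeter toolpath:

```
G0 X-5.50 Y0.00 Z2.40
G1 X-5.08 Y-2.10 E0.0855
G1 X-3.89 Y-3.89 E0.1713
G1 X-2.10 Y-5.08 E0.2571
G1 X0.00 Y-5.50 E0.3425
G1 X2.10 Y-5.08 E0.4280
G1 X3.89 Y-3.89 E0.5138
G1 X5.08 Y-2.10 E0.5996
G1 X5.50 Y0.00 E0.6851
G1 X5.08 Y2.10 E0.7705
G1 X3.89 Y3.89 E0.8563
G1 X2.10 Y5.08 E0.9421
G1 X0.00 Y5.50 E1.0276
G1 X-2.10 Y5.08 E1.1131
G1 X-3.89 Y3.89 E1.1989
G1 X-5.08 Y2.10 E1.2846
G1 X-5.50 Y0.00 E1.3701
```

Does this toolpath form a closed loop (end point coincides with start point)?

Start point (G0): (-5.50, 0.00). End point (last G1): the path returns to the start — closed.

yes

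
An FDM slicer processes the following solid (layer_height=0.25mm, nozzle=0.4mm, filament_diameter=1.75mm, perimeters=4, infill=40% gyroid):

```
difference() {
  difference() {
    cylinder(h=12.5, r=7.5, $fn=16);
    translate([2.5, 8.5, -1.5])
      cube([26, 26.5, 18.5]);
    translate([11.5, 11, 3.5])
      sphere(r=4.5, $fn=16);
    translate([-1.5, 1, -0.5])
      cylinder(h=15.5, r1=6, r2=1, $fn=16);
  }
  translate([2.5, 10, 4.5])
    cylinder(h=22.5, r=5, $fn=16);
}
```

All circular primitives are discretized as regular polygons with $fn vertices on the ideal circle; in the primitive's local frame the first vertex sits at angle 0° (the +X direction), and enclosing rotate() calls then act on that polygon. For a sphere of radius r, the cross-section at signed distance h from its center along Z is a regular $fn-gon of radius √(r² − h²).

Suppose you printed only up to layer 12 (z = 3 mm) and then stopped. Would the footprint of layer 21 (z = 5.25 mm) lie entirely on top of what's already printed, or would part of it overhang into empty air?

part overhangs

Compare the two slices. At z = 3: the r=7.5 cylinder gives a regular 16-gon of circumradius 7.5 (constant along its height) (area = (16/2)·7.500²·sin(360°/16) = 172.21 mm²); the cube at (2.5, 8.5) is present — its section is the full 26×26.5 rectangle (area 689.00 mm²); the r=4.5 sphere at (11.5, 11) slices to a regular 16-gon of circumradius 4.472 (√(r²−h²) with h=0.5 from center) (area = (16/2)·4.472²·sin(360°/16) = 61.23 mm²); the cone at (-1.5, 1) (r1=6→r2=1) has section circumradius 4.871 here — a regular 16-gon (area = (16/2)·4.871²·sin(360°/16) = 72.64 mm²); Subtracting the remaining from the first: starting from the r=7.5 cylinder (172.21 mm²), the 26×26.5 cube at (2.5, 8.5) misses the remaining region (no effect); the r=4.5 sphere at (11.5, 11) misses the remaining region (no effect); the cone at (-1.5, 1) lies wholly inside it (removes its full 72.64 mm² and its 30.41 mm outline becomes a hole wall) — area = 99.57 mm²; the cylinder at (2.5, 10) is absent (z outside [4.5, 27]); Taking the first minus the rest: none of the subtracted shapes is present at this height, so the result so far is unchanged — area = 99.57 mm². At z = 5.25: the r=7.5 cylinder gives a regular 16-gon of circumradius 7.5 (constant along its height) (area = (16/2)·7.500²·sin(360°/16) = 172.21 mm²); the 26×26.5 cube at (2.5, 8.5) contributes its full rectangle (area 689.00 mm²); the r=4.5 sphere at (11.5, 11) contributes a regular 16-gon of circumradius √(4.5²−1.75²) = 4.146 (area = (16/2)·4.146²·sin(360°/16) = 52.62 mm²); the cone at (-1.5, 1): at t=0.371 of its height the radius interpolates to r₁+(r₂−r₁)t = 4.145, giving a regular 16-gon of that circumradius (area = (16/2)·4.145²·sin(360°/16) = 52.60 mm²); After the difference (first − rest): starting from the r=7.5 cylinder (172.21 mm²), the 26×26.5 cube at (2.5, 8.5) misses the remaining region (no effect); the r=4.5 sphere at (11.5, 11) misses the remaining region (no effect); the cone at (-1.5, 1) lies wholly inside it (removes its full 52.60 mm² and its 25.88 mm outline becomes a hole wall) — area = 119.60 mm²; the r=5 cylinder at (2.5, 10) contributes a regular 16-gon of circumradius 5 (area = (16/2)·5.000²·sin(360°/16) = 76.54 mm²); Subtracting the remaining from the first: starting from the result so far (119.60 mm²), the r=5 cylinder at (2.5, 10) partially overlaps it — only the 9.10 mm² overlap (of its 76.54 mm²) is removed, clipping the outline — area = 110.51 mm². Checking containment: at z = 5.25 the cross-section extends beyond the z = 3 cross-section by about 20.03 mm².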